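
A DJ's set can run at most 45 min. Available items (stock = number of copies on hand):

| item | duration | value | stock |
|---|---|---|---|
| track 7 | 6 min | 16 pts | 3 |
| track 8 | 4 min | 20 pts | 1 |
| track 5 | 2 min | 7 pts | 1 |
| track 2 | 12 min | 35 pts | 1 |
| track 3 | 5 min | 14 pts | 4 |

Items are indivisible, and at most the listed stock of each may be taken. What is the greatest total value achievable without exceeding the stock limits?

Top feasible selections:
- 2×track 7 + 1×track 8 + 1×track 5 + 1×track 2 + 3×track 3: duration 45, value 136
- 1×track 7 + 1×track 8 + 1×track 5 + 1×track 2 + 4×track 3: duration 44, value 134
Best: 136 pts.

136 pts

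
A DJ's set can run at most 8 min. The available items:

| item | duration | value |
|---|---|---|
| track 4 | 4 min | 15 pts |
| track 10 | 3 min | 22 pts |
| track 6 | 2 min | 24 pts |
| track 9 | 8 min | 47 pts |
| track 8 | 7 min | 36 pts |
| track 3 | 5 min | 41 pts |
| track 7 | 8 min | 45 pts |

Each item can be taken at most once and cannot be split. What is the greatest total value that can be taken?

65 pts

Check high-value combinations within 8 min:
- track 6+track 3: duration 2+5=7, value 24+41=65
- track 10+track 3: duration 3+5=8, value 22+41=63
- track 9: duration 8, value 47
- track 10+track 6: duration 3+2=5, value 22+24=46
- track 7: duration 8, value 45
Best: 65 pts.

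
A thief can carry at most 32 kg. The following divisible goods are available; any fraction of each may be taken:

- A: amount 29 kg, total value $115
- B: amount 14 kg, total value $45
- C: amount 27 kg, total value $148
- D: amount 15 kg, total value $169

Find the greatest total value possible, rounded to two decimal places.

262.19

Take in order of value per unit:
- D (169/15 per unit): all 15 → value 169, running total 169.00
- C (148/27 per unit): 17 of 27 → value 17×148/27 = 93.1852, running total 262.19
Total 262.19.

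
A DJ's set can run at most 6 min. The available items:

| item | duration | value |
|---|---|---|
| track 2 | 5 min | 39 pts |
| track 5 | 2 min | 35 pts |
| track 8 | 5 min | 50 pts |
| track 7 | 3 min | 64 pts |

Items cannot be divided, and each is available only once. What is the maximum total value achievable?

99 pts

This is a 0/1 knapsack; check combinations near the capacity.
- track 5+track 7: duration 2+3=5, value 35+64=99
- track 7: duration 3, value 64
- track 8: duration 5, value 50
- track 2: duration 5, value 39
Best: 99 pts.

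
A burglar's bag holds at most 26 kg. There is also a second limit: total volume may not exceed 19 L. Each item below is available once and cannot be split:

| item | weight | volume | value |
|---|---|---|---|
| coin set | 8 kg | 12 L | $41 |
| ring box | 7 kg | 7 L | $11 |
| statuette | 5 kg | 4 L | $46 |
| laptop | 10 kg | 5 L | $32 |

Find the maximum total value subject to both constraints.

$89

Feasible sets respecting both limits:
- ring box+statuette+laptop: weight 22, volume 16, value 89
- coin set+statuette: weight 13, volume 16, value 87
- statuette+laptop: weight 15, volume 9, value 78
Best: $89.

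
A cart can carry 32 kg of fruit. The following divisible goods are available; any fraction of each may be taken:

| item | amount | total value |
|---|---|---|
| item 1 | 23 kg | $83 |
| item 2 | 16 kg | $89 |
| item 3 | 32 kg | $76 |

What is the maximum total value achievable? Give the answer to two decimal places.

Take in order of value per unit:
- item 2 (89/16 per unit): all 16 → value 89, running total 89.00
- item 1 (83/23 per unit): 16 of 23 → value 16×83/23 = 57.7391, running total 146.74
Total 146.74.

146.74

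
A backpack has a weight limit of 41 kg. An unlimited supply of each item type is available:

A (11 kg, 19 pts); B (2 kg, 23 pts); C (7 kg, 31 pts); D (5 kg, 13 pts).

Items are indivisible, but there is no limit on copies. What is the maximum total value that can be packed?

Best value-per-unit is B at 23/2, and filling with it alone uses weight 20×2=40. No mix of the others beats 20×23 = 460.

460 pts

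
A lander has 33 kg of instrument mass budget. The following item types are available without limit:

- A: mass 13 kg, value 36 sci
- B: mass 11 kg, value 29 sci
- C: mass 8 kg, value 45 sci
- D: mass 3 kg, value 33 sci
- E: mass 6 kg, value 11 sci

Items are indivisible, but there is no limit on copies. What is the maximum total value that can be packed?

363 sci

Best value-per-unit is D at 33/3, and filling with it alone uses mass 11×3=33. No mix of the others beats 11×33 = 363.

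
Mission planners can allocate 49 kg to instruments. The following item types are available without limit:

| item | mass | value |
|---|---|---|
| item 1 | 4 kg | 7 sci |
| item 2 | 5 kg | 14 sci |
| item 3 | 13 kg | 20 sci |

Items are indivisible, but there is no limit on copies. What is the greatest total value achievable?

133 sci

Best value-per-unit is item 2 at 14/5; filling with it alone gives 9×14 = 126.
Optimal mix: 1×item 1 + 9×item 2 → mass 49, value 133.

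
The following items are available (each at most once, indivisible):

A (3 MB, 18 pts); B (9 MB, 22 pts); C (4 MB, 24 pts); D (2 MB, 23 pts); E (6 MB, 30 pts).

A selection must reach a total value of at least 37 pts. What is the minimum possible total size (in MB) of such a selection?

5

Subsets with value ≥ 37, sorted by total size:
- A+D: size 5, value 41
- C+D: size 6, value 47
Minimum size: 5 MB.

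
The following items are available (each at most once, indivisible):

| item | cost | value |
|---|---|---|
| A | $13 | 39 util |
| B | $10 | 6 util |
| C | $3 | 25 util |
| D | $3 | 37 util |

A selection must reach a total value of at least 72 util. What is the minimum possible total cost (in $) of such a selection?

16

Subsets with value ≥ 72, sorted by total cost:
- A+D: cost 16, value 76
- A+C+D: cost 19, value 101
- A+B+D: cost 26, value 82
- A+B+C+D: cost 29, value 107
Minimum cost: 16 $.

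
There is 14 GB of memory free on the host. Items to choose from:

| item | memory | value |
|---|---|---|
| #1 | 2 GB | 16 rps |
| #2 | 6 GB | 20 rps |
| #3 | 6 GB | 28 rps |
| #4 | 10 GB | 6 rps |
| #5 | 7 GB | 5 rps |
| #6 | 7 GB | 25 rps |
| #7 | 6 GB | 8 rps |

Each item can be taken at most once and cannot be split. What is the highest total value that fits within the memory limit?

64 rps

This is a 0/1 knapsack; check combinations near the capacity.
- #1+#2+#3: memory 2+6+6=14, value 16+20+28=64
- #3+#6: memory 6+7=13, value 28+25=53
- #1+#3+#7: memory 2+6+6=14, value 16+28+8=52
Best: 64 rps.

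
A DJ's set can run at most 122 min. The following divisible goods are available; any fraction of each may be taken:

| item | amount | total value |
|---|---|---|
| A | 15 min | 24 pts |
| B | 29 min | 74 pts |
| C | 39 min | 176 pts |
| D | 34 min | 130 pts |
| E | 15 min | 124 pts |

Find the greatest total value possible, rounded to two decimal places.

512.00

Take in order of value per unit:
- E (124/15 per unit): all 15 → value 124, running total 124.00
- C (176/39 per unit): all 39 → value 176, running total 300.00
- D (130/34 per unit): all 34 → value 130, running total 430.00
- B (74/29 per unit): all 29 → value 74, running total 504.00
- A (24/15 per unit): 5 of 15 → value 5×24/15 = 8.0000, running total 512.00
Total 512.00.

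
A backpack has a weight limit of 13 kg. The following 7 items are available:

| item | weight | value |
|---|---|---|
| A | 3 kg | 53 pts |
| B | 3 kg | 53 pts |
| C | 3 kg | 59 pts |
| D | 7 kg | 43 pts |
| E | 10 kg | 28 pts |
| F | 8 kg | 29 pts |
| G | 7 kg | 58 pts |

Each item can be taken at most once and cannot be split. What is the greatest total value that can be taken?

Check high-value combinations within 13 kg:
- A+C+G: weight 3+3+7=13, value 53+59+58=170
- B+C+G: weight 3+3+7=13, value 53+59+58=170
- A+B+C: weight 3+3+3=9, value 53+53+59=165
- A+B+G: weight 3+3+7=13, value 53+53+58=164
Best: 170 pts.

170 pts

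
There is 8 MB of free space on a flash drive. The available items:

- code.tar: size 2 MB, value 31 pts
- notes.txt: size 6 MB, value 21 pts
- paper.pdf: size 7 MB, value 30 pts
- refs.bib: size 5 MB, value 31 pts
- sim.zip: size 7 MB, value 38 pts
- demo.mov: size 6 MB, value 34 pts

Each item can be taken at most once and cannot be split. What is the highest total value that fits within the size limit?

65 pts

Check high-value combinations within 8 MB:
- code.tar+demo.mov: size 2+6=8, value 31+34=65
- code.tar+refs.bib: size 2+5=7, value 31+31=62
- code.tar+notes.txt: size 2+6=8, value 31+21=52
- sim.zip: size 7, value 38
Best: 65 pts.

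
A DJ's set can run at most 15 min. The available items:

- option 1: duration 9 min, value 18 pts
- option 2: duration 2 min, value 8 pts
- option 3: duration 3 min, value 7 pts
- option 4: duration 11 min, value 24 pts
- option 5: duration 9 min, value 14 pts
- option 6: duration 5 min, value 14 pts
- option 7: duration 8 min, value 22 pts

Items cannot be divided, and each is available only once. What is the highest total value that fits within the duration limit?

44 pts

Check high-value combinations within 15 min:
- option 2+option 6+option 7: duration 2+5+8=15, value 8+14+22=44
- option 2+option 3+option 7: duration 2+3+8=13, value 8+7+22=37
- option 6+option 7: duration 5+8=13, value 14+22=36
- option 1+option 2+option 3: duration 9+2+3=14, value 18+8+7=33
- option 2+option 4: duration 2+11=13, value 8+24=32
Best: 44 pts.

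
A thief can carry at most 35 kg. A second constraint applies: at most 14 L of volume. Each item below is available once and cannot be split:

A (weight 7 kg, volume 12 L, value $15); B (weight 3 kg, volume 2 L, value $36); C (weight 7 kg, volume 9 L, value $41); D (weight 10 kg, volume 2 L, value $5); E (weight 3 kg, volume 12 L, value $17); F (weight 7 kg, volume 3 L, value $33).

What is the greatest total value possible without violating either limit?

Feasible sets respecting both limits:
- B+C+F: weight 17, volume 14, value 110
- B+C+D: weight 20, volume 13, value 82
- C+D+F: weight 24, volume 14, value 79
Best: $110.

$110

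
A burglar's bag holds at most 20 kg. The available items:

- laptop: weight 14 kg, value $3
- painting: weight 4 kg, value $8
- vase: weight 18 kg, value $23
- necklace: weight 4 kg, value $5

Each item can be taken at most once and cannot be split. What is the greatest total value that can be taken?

Check high-value combinations within 20 kg:
- vase: weight 18, value 23
- painting+necklace: weight 4+4=8, value 8+5=13
- laptop+painting: weight 14+4=18, value 3+8=11
- painting: weight 4, value 8
Best: $23.

$23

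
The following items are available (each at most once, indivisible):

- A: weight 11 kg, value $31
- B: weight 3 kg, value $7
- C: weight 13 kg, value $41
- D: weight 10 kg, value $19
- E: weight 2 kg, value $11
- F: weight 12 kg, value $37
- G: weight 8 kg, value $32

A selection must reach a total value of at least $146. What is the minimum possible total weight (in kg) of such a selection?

Subsets with value ≥ 146, sorted by total weight:
- A+C+E+F+G: weight 46, value 152
- A+B+C+F+G: weight 47, value 148
- B+C+D+E+F+G: weight 48, value 147
- A+B+C+E+F+G: weight 49, value 159
Minimum weight: 46 kg.

46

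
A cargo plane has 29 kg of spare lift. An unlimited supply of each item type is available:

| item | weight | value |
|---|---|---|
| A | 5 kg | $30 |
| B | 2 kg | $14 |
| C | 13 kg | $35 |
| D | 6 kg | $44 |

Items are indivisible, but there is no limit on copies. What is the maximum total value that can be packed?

Best value-per-unit is D at 44/6; filling with it alone gives 4×44 = 176.
Optimal mix: 1×A + 4×D → weight 29, value 206.

$206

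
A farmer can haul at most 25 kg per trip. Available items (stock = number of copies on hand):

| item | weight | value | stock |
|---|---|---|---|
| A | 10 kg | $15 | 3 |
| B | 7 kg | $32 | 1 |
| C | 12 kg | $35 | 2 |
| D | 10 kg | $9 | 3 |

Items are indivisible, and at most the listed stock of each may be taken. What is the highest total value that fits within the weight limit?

$70

Top feasible selections:
- 2×C: weight 24, value 70
- 1×B + 1×C: weight 19, value 67
- 1×A + 1×C: weight 22, value 50
Best: $70.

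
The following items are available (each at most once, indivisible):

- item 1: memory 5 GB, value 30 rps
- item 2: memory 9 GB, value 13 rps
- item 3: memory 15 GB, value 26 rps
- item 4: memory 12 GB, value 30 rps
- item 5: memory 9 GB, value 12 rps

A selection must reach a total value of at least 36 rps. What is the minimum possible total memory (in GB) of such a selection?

Subsets with value ≥ 36, sorted by total memory:
- item 1+item 2: memory 14, value 43
- item 1+item 5: memory 14, value 42
- item 1+item 4: memory 17, value 60
- item 1+item 3: memory 20, value 56
Minimum memory: 14 GB.

14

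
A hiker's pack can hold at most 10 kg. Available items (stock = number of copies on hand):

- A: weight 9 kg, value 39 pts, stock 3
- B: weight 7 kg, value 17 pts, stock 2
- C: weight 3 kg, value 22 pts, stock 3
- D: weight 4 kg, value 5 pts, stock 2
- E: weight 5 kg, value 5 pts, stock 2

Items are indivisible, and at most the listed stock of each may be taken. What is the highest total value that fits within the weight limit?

66 pts

Best selections within weight 10 and stock limits:
- 3×C: weight 9, value 66
- 2×C + 1×D: weight 10, value 49
Best: 66 pts.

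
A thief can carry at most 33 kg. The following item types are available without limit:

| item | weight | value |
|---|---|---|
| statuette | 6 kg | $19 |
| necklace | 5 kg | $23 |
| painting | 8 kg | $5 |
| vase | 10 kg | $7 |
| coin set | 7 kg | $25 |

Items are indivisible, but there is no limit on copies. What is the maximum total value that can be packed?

Best value-per-unit is necklace at 23/5; filling with it alone gives 6×23 = 138.
Optimal mix: 5×necklace + 1×coin set → weight 32, value 140.

$140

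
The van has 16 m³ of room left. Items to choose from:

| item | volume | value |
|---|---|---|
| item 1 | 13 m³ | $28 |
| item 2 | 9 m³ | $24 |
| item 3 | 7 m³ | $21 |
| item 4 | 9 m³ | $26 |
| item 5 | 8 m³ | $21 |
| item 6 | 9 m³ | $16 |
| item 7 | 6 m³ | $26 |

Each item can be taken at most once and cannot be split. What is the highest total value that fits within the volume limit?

Check high-value combinations within 16 m³:
- item 4+item 7: volume 9+6=15, value 26+26=52
- item 2+item 7: volume 9+6=15, value 24+26=50
- item 3+item 7: volume 7+6=13, value 21+26=47
Best: $52.

$52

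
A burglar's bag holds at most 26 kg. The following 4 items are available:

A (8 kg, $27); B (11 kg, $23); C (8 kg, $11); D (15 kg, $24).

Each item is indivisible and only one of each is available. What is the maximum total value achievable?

$51

This is a 0/1 knapsack; check combinations near the capacity.
- A+D: weight 8+15=23, value 27+24=51
- A+B: weight 8+11=19, value 27+23=50
- B+D: weight 11+15=26, value 23+24=47
Best: $51.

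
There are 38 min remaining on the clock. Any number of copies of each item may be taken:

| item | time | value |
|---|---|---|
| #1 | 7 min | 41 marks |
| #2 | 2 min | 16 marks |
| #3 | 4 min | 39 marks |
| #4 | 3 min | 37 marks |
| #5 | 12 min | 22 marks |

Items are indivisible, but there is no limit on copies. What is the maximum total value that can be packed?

Best value-per-unit is #4 at 37/3; filling with it alone gives 12×37 = 444.
Optimal mix: 1×#2 + 12×#4 → time 38, value 460.

460 marks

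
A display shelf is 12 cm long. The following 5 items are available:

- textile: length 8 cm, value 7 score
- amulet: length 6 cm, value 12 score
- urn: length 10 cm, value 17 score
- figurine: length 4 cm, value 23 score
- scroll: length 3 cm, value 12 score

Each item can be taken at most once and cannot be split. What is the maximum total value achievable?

35 score

This is a 0/1 knapsack; check combinations near the capacity.
- figurine+scroll: length 4+3=7, value 23+12=35
- amulet+figurine: length 6+4=10, value 12+23=35
- textile+figurine: length 8+4=12, value 7+23=30
- amulet+scroll: length 6+3=9, value 12+12=24
- figurine: length 4, value 23
Best: 35 score.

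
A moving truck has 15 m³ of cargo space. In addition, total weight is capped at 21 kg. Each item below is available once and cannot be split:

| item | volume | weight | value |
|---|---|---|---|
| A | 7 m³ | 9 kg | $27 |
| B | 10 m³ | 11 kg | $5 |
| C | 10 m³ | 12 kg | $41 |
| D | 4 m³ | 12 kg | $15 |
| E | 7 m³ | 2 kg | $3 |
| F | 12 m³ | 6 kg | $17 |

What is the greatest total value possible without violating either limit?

Feasible sets respecting both limits:
- A+D: volume 11, weight 21, value 42
- C: volume 10, weight 12, value 41
- A+E: volume 14, weight 11, value 30
- A: volume 7, weight 9, value 27
Best: $42.

$42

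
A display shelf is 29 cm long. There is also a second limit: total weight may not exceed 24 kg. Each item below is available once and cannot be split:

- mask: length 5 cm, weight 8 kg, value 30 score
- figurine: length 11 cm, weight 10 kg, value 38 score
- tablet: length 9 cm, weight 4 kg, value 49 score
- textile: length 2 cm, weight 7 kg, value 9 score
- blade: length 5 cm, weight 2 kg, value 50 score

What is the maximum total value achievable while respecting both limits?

Feasible sets respecting both limits:
- figurine+tablet+textile+blade: length 27, weight 23, value 146
- mask+tablet+textile+blade: length 21, weight 21, value 138
- figurine+tablet+blade: length 25, weight 16, value 137
Best: 146 score.

146 score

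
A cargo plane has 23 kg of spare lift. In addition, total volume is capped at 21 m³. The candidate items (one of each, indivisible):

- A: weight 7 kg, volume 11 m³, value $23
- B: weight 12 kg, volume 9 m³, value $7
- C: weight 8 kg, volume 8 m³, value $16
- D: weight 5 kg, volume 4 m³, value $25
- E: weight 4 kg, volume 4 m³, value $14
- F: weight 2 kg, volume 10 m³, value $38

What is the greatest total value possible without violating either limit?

Feasible sets respecting both limits:
- D+E+F: weight 11, volume 18, value 77
- D+F: weight 7, volume 14, value 63
- A+D+E: weight 16, volume 19, value 62
- A+F: weight 9, volume 21, value 61
Best: $77.

$77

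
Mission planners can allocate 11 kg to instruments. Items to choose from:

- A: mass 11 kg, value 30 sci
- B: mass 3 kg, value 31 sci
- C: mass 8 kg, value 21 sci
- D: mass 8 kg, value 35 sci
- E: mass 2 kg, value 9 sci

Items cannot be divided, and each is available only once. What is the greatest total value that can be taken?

Check high-value combinations within 11 kg:
- B+D: mass 3+8=11, value 31+35=66
- B+C: mass 3+8=11, value 31+21=52
- D+E: mass 8+2=10, value 35+9=44
Best: 66 sci.

66 sci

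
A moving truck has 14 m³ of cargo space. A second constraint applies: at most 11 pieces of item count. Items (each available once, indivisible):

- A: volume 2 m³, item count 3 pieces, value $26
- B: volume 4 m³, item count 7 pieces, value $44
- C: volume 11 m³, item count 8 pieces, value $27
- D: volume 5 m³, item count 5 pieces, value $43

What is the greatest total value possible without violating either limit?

$70

Feasible sets respecting both limits:
- A+B: volume 6, item count 10, value 70
- A+D: volume 7, item count 8, value 69
- A+C: volume 13, item count 11, value 53
- B: volume 4, item count 7, value 44
Best: $70.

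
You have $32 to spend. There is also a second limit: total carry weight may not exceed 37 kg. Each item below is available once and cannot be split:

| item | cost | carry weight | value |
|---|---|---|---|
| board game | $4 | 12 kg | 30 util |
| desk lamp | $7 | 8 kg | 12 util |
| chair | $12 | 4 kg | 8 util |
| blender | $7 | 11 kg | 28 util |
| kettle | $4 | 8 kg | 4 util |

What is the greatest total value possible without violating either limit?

78 util

Feasible sets respecting both limits:
- board game+desk lamp+chair+blender: cost 30, carry weight 35, value 78
- board game+desk lamp+blender: cost 18, carry weight 31, value 70
- board game+chair+blender+kettle: cost 27, carry weight 35, value 70
Best: 78 util.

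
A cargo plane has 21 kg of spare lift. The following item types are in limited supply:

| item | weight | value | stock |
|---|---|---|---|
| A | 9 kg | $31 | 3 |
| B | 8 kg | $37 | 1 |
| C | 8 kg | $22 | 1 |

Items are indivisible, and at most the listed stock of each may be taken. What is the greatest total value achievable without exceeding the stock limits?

$68

Top feasible selections:
- 1×A + 1×B: weight 17, value 68
- 2×A: weight 18, value 62
- 1×B + 1×C: weight 16, value 59
Best: $68.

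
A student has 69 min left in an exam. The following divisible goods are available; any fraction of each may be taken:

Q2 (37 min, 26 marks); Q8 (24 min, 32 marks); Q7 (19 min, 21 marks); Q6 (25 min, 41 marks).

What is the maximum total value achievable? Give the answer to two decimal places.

94.70

Take in order of value per unit:
- Q6 (41/25 per unit): all 25 → value 41, running total 41.00
- Q8 (32/24 per unit): all 24 → value 32, running total 73.00
- Q7 (21/19 per unit): all 19 → value 21, running total 94.00
- Q2 (26/37 per unit): 1 of 37 → value 1×26/37 = 0.7027, running total 94.70
Total 94.70.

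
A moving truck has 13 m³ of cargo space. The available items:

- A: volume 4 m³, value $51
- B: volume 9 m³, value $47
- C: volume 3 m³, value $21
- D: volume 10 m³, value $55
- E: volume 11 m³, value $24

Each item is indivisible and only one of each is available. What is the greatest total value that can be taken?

Check high-value combinations within 13 m³:
- A+B: volume 4+9=13, value 51+47=98
- C+D: volume 3+10=13, value 21+55=76
- A+C: volume 4+3=7, value 51+21=72
- B+C: volume 9+3=12, value 47+21=68
- D: volume 10, value 55
Best: $98.

$98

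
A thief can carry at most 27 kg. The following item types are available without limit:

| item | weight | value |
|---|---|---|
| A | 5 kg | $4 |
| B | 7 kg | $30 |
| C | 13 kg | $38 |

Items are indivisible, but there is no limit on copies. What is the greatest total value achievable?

Best value-per-unit is B at 30/7; filling with it alone gives 3×30 = 90.
Optimal mix: 2×B + 1×C → weight 27, value 98.

$98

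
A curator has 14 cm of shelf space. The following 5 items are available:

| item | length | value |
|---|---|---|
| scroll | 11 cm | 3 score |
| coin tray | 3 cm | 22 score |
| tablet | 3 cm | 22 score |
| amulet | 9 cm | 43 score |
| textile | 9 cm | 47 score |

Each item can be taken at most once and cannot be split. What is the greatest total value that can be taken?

Check high-value combinations within 14 cm:
- coin tray+textile: length 3+9=12, value 22+47=69
- tablet+textile: length 3+9=12, value 22+47=69
- coin tray+amulet: length 3+9=12, value 22+43=65
Best: 69 score.

69 score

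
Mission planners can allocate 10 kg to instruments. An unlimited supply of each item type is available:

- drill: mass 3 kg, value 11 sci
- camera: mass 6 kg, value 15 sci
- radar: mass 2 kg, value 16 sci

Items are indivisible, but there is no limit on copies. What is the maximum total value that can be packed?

Best value-per-unit is radar at 16/2, and filling with it alone uses mass 5×2=10. No mix of the others beats 5×16 = 80.

80 sci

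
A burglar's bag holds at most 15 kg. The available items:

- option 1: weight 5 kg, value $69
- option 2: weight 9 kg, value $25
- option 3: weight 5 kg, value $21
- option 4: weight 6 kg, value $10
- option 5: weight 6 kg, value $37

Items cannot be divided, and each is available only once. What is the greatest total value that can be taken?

$106

This is a 0/1 knapsack; check combinations near the capacity.
- option 1+option 5: weight 5+6=11, value 69+37=106
- option 1+option 2: weight 5+9=14, value 69+25=94
- option 1+option 3: weight 5+5=10, value 69+21=90
- option 1+option 4: weight 5+6=11, value 69+10=79
- option 1: weight 5, value 69
Best: $106.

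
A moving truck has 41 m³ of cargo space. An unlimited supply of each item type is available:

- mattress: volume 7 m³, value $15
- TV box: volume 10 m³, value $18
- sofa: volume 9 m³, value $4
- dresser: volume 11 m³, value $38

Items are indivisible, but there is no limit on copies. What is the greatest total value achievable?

$129

Best value-per-unit is dresser at 38/11; filling with it alone gives 3×38 = 114.
Optimal mix: 1×mattress + 3×dresser → volume 40, value 129.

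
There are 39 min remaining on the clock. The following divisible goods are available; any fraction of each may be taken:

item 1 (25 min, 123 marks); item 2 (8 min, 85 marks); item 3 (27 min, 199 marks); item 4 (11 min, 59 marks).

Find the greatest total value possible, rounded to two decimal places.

Take in order of value per unit:
- item 2 (85/8 per unit): all 8 → value 85, running total 85.00
- item 3 (199/27 per unit): all 27 → value 199, running total 284.00
- item 4 (59/11 per unit): 4 of 11 → value 4×59/11 = 21.4545, running total 305.45
Total 305.45.

305.45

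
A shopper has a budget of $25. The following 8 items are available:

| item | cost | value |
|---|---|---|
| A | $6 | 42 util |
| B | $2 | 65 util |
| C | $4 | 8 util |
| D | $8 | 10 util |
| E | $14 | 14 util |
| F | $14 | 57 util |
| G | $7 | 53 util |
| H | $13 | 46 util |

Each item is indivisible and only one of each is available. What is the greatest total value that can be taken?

175 util

Check high-value combinations within $25:
- B+F+G: cost 2+14+7=23, value 65+57+53=175
- A+B+D+G: cost 6+2+8+7=23, value 42+65+10+53=170
- A+B+C+G: cost 6+2+4+7=19, value 42+65+8+53=168
- A+B+F: cost 6+2+14=22, value 42+65+57=164
Best: 175 util.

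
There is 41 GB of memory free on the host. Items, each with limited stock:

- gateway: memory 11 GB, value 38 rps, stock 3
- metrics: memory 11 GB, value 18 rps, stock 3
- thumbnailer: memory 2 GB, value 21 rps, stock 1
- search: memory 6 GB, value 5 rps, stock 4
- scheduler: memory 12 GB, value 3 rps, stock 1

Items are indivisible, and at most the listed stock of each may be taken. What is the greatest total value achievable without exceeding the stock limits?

140 rps

Top feasible selections:
- 3×gateway + 1×thumbnailer + 1×search: memory 41, value 140
- 3×gateway + 1×thumbnailer: memory 35, value 135
Best: 140 rps.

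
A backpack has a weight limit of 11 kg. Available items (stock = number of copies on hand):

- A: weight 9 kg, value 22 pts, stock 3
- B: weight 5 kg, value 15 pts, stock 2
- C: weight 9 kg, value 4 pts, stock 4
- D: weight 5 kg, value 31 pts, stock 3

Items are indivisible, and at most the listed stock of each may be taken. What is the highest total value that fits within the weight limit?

Best selections within weight 11 and stock limits:
- 2×D: weight 10, value 62
- 1×B + 1×D: weight 10, value 46
- 1×D: weight 5, value 31
Best: 62 pts.

62 pts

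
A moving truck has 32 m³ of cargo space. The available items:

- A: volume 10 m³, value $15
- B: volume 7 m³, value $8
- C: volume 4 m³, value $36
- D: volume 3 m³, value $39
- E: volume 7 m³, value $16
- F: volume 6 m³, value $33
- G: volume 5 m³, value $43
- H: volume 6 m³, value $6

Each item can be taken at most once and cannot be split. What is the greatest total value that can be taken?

$175

This is a 0/1 knapsack; check combinations near the capacity.
- B+C+D+E+F+G: volume 7+4+3+7+6+5=32, value 8+36+39+16+33+43=175
- C+D+E+F+G+H: volume 4+3+7+6+5+6=31, value 36+39+16+33+43+6=173
- C+D+E+F+G: volume 4+3+7+6+5=25, value 36+39+16+33+43=167
- A+C+D+F+G: volume 10+4+3+6+5=28, value 15+36+39+33+43=166
Best: $175.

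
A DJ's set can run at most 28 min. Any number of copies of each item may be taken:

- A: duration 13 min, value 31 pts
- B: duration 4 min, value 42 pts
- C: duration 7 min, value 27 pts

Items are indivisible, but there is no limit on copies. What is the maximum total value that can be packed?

294 pts

Best value-per-unit is B at 42/4, and filling with it alone uses duration 7×4=28. No mix of the others beats 7×42 = 294.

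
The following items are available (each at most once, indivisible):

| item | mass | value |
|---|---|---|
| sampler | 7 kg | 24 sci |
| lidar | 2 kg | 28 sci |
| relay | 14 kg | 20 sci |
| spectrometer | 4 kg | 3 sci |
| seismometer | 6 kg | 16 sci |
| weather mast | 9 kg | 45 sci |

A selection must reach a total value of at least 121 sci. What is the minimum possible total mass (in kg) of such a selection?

38

Subsets with value ≥ 121, sorted by total mass:
- sampler+lidar+relay+seismometer+weather mast: mass 38, value 133
- sampler+lidar+relay+spectrometer+seismometer+weather mast: mass 42, value 136
Minimum mass: 38 kg.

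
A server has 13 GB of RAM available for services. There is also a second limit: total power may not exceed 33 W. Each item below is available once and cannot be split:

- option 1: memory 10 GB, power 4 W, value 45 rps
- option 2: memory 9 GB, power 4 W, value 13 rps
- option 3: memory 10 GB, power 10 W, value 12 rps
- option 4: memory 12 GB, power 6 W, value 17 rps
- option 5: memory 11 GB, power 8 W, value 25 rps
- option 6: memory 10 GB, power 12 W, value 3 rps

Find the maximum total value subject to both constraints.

45 rps

Feasible sets respecting both limits:
- option 1: memory 10, power 4, value 45
- option 5: memory 11, power 8, value 25
- option 4: memory 12, power 6, value 17
- option 2: memory 9, power 4, value 13
Best: 45 rps.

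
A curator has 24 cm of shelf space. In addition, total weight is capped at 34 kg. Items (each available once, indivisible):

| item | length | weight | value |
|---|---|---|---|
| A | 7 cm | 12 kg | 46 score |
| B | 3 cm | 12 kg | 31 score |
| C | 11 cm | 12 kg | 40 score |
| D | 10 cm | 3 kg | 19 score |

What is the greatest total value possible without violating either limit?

Feasible sets respecting both limits:
- A+B+D: length 20, weight 27, value 96
- B+C+D: length 24, weight 27, value 90
- A+C: length 18, weight 24, value 86
- A+B: length 10, weight 24, value 77
Best: 96 score.

96 score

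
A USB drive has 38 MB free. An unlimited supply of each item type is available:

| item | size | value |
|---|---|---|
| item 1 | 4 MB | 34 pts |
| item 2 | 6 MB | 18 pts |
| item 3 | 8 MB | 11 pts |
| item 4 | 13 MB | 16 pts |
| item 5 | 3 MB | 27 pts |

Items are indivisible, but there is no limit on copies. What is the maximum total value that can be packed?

338 pts

Best value-per-unit is item 5 at 27/3; filling with it alone gives 12×27 = 324.
Optimal mix: 2×item 1 + 10×item 5 → size 38, value 338.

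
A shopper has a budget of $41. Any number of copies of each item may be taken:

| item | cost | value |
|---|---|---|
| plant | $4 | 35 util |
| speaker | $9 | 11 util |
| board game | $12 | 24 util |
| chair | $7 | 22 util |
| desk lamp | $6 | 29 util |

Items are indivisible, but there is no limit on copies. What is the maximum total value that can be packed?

Best value-per-unit is plant at 35/4, and filling with it alone uses cost 10×4=40. No mix of the others beats 10×35 = 350.

350 util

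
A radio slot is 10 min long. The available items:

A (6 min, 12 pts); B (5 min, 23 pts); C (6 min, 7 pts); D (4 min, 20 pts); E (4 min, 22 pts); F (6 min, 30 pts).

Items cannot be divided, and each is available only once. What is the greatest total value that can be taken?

52 pts

This is a 0/1 knapsack; check combinations near the capacity.
- E+F: duration 4+6=10, value 22+30=52
- D+F: duration 4+6=10, value 20+30=50
- B+E: duration 5+4=9, value 23+22=45
Best: 52 pts.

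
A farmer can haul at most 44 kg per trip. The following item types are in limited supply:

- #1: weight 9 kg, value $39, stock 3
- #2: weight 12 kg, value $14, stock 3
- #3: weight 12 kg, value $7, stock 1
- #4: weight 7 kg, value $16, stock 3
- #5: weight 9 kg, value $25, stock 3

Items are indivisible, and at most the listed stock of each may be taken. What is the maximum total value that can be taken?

$158

Best selections within weight 44 and stock limits:
- 3×#1 + 1×#4 + 1×#5: weight 43, value 158
- 3×#1 + 2×#4: weight 41, value 149
- 2×#1 + 1×#4 + 2×#5: weight 43, value 144
- 3×#1 + 1×#5: weight 36, value 142
Best: $158.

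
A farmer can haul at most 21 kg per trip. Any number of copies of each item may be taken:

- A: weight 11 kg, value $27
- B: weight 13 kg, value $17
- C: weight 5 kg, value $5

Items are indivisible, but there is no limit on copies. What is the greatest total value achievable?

Best value-per-unit is A at 27/11; filling with it alone gives 1×27 = 27.
Optimal mix: 1×A + 2×C → weight 21, value 37.

$37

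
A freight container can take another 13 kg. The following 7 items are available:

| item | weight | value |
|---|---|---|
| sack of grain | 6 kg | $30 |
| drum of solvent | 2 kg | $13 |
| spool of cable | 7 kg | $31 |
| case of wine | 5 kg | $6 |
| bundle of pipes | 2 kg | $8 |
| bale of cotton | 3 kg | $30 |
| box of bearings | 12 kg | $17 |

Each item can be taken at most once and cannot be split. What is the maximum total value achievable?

$81

Check high-value combinations within 13 kg:
- sack of grain+drum of solvent+bundle of pipes+bale of cotton: weight 6+2+2+3=13, value 30+13+8+30=81
- drum of solvent+spool of cable+bale of cotton: weight 2+7+3=12, value 13+31+30=74
- sack of grain+drum of solvent+bale of cotton: weight 6+2+3=11, value 30+13+30=73
- spool of cable+bundle of pipes+bale of cotton: weight 7+2+3=12, value 31+8+30=69
- sack of grain+bundle of pipes+bale of cotton: weight 6+2+3=11, value 30+8+30=68
Best: $81.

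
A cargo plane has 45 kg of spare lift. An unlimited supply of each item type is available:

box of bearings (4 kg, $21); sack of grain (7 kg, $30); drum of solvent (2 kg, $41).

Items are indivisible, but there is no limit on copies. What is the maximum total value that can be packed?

$902

Best value-per-unit is drum of solvent at 41/2, and filling with it alone uses weight 22×2=44. No mix of the others beats 22×41 = 902.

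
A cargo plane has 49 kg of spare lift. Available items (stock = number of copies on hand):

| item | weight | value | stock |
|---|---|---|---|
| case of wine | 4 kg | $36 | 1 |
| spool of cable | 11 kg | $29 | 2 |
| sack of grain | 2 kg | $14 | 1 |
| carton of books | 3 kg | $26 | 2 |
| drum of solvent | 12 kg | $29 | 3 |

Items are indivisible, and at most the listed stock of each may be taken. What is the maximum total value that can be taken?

Best selections within weight 49 and stock limits:
- 1×case of wine + 2×spool of cable + 1×sack of grain + 2×carton of books + 1×drum of solvent: weight 46, value 189
- 1×case of wine + 1×spool of cable + 1×sack of grain + 2×carton of books + 2×drum of solvent: weight 47, value 189
- 1×case of wine + 1×sack of grain + 2×carton of books + 3×drum of solvent: weight 48, value 189
- 1×case of wine + 2×spool of cable + 2×carton of books + 1×drum of solvent: weight 44, value 175
Best: $189.

$189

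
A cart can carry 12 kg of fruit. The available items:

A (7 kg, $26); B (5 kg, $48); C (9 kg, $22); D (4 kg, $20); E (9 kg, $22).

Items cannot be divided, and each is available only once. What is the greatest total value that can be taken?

$74

This is a 0/1 knapsack; check combinations near the capacity.
- A+B: weight 7+5=12, value 26+48=74
- B+D: weight 5+4=9, value 48+20=68
- B: weight 5, value 48
- A+D: weight 7+4=11, value 26+20=46
Best: $74.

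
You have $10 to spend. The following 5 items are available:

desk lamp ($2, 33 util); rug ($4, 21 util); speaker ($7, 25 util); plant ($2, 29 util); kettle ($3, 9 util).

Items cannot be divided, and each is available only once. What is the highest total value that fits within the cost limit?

83 util

Check high-value combinations within $10:
- desk lamp+rug+plant: cost 2+4+2=8, value 33+21+29=83
- desk lamp+plant+kettle: cost 2+2+3=7, value 33+29+9=71
- desk lamp+rug+kettle: cost 2+4+3=9, value 33+21+9=63
Best: 83 util.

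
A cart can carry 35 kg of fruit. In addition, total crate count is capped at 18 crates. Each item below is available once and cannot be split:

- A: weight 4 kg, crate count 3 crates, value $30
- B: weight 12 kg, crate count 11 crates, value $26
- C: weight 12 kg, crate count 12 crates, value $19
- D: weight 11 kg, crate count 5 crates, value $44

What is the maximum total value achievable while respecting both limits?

$74

Feasible sets respecting both limits:
- A+D: weight 15, crate count 8, value 74
- B+D: weight 23, crate count 16, value 70
- C+D: weight 23, crate count 17, value 63
- A+B: weight 16, crate count 14, value 56
Best: $74.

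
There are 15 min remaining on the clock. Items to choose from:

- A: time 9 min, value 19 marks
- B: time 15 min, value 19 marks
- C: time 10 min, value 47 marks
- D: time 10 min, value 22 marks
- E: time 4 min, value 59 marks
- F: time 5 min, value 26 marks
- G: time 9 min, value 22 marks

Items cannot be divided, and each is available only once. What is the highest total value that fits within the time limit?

106 marks

Check high-value combinations within 15 min:
- C+E: time 10+4=14, value 47+59=106
- E+F: time 4+5=9, value 59+26=85
- E+G: time 4+9=13, value 59+22=81
Best: 106 marks.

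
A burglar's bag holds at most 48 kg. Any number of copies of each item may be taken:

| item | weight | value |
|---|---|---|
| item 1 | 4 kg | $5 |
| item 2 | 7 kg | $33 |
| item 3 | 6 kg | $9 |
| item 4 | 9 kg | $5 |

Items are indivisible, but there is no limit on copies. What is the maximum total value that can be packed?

Best value-per-unit is item 2 at 33/7; filling with it alone gives 6×33 = 198.
Optimal mix: 6×item 2 + 1×item 3 → weight 48, value 207.

$207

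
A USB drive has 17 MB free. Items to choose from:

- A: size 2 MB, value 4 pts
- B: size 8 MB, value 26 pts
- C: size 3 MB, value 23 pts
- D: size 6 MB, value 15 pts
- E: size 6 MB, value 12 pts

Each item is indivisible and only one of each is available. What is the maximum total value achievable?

64 pts

Check high-value combinations within 17 MB:
- B+C+D: size 8+3+6=17, value 26+23+15=64
- B+C+E: size 8+3+6=17, value 26+23+12=61
- A+C+D+E: size 2+3+6+6=17, value 4+23+15+12=54
Best: 64 pts.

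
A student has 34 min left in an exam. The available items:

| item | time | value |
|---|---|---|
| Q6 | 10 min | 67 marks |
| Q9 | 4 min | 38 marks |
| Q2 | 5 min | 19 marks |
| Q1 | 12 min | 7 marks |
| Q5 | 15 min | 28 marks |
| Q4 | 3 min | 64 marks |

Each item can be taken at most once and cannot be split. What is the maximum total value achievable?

Check high-value combinations within 34 min:
- Q6+Q9+Q5+Q4: time 10+4+15+3=32, value 67+38+28+64=197
- Q6+Q9+Q2+Q1+Q4: time 10+4+5+12+3=34, value 67+38+19+7+64=195
- Q6+Q9+Q2+Q4: time 10+4+5+3=22, value 67+38+19+64=188
- Q6+Q2+Q5+Q4: time 10+5+15+3=33, value 67+19+28+64=178
- Q6+Q9+Q1+Q4: time 10+4+12+3=29, value 67+38+7+64=176
Best: 197 marks.

197 marks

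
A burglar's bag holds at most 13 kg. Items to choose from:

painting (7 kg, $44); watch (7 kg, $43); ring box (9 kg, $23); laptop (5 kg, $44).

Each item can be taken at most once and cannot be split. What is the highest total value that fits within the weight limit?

Check high-value combinations within 13 kg:
- painting+laptop: weight 7+5=12, value 44+44=88
- watch+laptop: weight 7+5=12, value 43+44=87
- laptop: weight 5, value 44
- painting: weight 7, value 44
- watch: weight 7, value 43
Best: $88.

$88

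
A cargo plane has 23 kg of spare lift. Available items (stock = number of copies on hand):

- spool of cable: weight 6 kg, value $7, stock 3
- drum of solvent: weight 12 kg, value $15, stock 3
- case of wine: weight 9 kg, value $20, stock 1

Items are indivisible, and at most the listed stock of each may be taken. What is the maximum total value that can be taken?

$35

Top feasible selections:
- 1×drum of solvent + 1×case of wine: weight 21, value 35
- 2×spool of cable + 1×case of wine: weight 21, value 34
- 1×spool of cable + 1×case of wine: weight 15, value 27
- 1×spool of cable + 1×drum of solvent: weight 18, value 22
Best: $35.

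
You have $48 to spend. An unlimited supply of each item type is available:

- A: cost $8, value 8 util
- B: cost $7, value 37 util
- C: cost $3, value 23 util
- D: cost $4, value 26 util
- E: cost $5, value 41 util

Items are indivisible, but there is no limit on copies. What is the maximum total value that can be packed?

392 util

Best value-per-unit is E at 41/5; filling with it alone gives 9×41 = 369.
Optimal mix: 1×C + 9×E → cost 48, value 392.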